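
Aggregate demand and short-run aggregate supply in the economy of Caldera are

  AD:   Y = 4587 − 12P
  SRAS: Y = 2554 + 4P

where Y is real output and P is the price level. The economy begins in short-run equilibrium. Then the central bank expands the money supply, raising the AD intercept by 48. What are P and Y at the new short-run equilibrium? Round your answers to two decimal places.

This is a positive demand shock: AD shifts right.
New AD: Y = 4635 − 12P.
Set AD = SRAS: 4635 − 12P = 2554 + 4P, so 2081 = 16P and P = 130.06.
Substituting into AD, Y = 3074.25.

P = 130.06, Y = 3074.25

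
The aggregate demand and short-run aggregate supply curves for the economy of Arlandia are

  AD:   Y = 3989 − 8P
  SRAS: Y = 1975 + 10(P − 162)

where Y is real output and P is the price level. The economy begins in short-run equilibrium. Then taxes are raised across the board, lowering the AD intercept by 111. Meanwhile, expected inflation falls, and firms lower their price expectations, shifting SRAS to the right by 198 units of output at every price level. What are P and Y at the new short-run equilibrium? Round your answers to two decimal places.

After both shocks: AD is Y = 3878 − 8P and SRAS is Y = 553 + 10P.
Setting them equal: 3325 = 18P, so P = 184.72.
Substituting into AD, Y = 2400.22.

P = 184.72, Y = 2400.22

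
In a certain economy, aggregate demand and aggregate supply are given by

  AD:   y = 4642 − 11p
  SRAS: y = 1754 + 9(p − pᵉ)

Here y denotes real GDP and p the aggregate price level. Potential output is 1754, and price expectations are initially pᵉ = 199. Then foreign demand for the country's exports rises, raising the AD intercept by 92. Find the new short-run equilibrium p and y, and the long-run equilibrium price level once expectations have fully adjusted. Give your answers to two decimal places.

Short run: p = 238.55, y = 2109.95. Long run: p = 270.91.

AD shifts right: new AD is y = 4734 − 11p. With pᵉ = 199, SRAS is y = 9p − 37.
Short run: 4734 − 11p = 9p − 37 gives 4771 = 20p, so p = 238.55 and y = 4734 − 11p = 2109.95.
y = 2109.95 is above potential 1754; expectations adjust and SRAS shifts left until y = 1754.
Long run: on the new AD curve, 1754 = 4734 − 11p gives p = 270.91.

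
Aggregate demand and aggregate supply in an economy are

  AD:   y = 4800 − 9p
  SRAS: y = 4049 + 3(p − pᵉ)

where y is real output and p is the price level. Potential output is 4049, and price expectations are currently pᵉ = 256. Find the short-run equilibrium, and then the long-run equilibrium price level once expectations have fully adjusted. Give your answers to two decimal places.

Short run: p = 126.58, y = 3660.75. Long run: p = 83.44.

Short run: with pᵉ = 256, SRAS is y = 3281 + 3p. Setting AD = SRAS gives 1519 = 12p, so p = 126.58 and y = 4800 − 9p = 3660.75.
Output 3660.75 is below potential 4049, so over time expected prices fall and SRAS shifts right until y returns to 4049.
Long run: y = 4049 on the AD curve gives 4049 = 4800 − 9p, so p = 83.44.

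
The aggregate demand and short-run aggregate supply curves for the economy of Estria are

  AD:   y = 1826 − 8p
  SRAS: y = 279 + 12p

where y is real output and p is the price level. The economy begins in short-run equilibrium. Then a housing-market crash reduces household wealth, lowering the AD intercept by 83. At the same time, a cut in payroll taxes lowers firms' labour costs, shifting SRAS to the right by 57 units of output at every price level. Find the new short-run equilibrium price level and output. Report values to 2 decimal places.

p = 70.35, y = 1180.20

After both shocks: AD is y = 1743 − 8p and SRAS is y = 336 + 12p.
Setting them equal: 1407 = 20p, so p = 70.35.
Substituting into AD, y = 1180.20.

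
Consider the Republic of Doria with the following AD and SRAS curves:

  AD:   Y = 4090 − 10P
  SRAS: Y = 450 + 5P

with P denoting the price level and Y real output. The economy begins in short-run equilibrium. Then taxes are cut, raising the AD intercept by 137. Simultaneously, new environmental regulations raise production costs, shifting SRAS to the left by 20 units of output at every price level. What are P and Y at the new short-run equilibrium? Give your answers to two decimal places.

P = 253.13, Y = 1695.67

After both shocks: AD is Y = 4227 − 10P and SRAS is Y = 430 + 5P.
Setting them equal: 3797 = 15P, so P = 253.13.
Substituting into AD, Y = 1695.67.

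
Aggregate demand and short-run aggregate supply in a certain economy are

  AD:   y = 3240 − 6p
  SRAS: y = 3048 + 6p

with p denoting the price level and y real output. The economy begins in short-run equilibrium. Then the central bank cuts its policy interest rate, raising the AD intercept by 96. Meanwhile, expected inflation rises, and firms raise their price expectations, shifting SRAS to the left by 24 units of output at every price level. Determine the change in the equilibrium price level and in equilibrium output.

After both shocks: AD is y = 3336 − 6p and SRAS is y = 3024 + 6p.
Setting them equal: 312 = 12p, so p = 26.
y = 3336 − 6·26 = 3180.
Initially p = 16, y = 3144, so Δp = +10 and Δy = +36.

Δp = +10, Δy = +36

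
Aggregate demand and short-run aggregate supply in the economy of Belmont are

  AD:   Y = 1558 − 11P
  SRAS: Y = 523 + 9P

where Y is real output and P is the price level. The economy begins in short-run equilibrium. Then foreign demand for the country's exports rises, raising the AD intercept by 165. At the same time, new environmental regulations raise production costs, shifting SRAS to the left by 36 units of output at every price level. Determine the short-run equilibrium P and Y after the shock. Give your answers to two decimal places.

P = 61.80, Y = 1043.20

After both shocks: AD is Y = 1723 − 11P and SRAS is Y = 487 + 9P.
Setting them equal: 1236 = 20P, so P = 61.80.
Substituting into AD, Y = 1043.20.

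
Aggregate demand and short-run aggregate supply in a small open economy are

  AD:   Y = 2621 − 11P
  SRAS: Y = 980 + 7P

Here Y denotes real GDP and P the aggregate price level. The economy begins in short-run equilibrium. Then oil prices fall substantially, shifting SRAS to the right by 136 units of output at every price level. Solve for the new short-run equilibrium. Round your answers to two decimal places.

This is a positive supply shock: SRAS shifts right.
New SRAS: Y = 1116 + 7P.
Set AD = SRAS: 2621 − 11P = 1116 + 7P, so 1505 = 18P and P = 83.61.
Substituting into AD, Y = 1701.28.

P = 83.61, Y = 1701.28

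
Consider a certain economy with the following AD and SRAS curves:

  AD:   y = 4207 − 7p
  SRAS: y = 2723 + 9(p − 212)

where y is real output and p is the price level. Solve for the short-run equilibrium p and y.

p = 212, y = 2723

Write SRAS as y = 2723 + 9p − 1908 = 815 + 9p.
Set AD = SRAS: 4207 − 7p = 815 + 9p, so 3392 = 16p and p = 212.
Then y = 4207 − 7·212 = 2723.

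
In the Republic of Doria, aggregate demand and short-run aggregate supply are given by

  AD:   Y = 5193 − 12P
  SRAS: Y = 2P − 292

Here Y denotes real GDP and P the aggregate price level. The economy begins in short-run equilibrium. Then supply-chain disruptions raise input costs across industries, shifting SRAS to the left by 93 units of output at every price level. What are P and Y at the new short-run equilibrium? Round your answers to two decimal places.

P = 398.43, Y = 411.86

This is a negative supply shock: SRAS shifts left.
New SRAS: Y = 2P − 385.
Set AD = SRAS: 5193 − 12P = 2P − 385, so 5578 = 14P and P = 398.43.
Substituting into AD, Y = 411.86.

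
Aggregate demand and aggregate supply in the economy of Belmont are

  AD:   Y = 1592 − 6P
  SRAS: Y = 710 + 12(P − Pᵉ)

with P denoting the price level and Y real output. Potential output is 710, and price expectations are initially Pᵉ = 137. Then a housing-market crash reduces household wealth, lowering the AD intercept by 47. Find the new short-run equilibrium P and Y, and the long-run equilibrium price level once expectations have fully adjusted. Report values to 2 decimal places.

AD shifts left: new AD is Y = 1545 − 6P. With Pᵉ = 137, SRAS is Y = 12P − 934.
Short run: 1545 − 6P = 12P − 934 gives 2479 = 18P, so P = 137.72 and Y = 1545 − 6P = 718.67.
Y = 718.67 is above potential 710; expectations adjust and SRAS shifts left until Y = 710.
Long run: on the new AD curve, 710 = 1545 − 6P gives P = 139.17.

Short run: P = 137.72, Y = 718.67. Long run: P = 139.17.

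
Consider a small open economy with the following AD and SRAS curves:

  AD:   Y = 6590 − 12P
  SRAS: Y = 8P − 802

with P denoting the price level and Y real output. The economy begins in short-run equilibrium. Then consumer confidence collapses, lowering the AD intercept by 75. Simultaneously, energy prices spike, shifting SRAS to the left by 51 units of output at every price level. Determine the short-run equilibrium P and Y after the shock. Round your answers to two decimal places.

P = 368.40, Y = 2094.20

After both shocks: AD is Y = 6515 − 12P and SRAS is Y = 8P − 853.
Setting them equal: 7368 = 20P, so P = 368.40.
Substituting into AD, Y = 2094.20.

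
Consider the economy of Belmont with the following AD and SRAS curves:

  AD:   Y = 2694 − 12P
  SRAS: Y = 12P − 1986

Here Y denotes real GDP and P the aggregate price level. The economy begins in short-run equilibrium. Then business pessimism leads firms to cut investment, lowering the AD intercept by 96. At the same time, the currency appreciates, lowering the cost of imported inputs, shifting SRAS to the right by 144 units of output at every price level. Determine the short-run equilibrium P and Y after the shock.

After both shocks: AD is Y = 2598 − 12P and SRAS is Y = 12P − 1842.
Setting them equal: 4440 = 24P, so P = 185.
Y = 2598 − 12·185 = 378.

P = 185, Y = 378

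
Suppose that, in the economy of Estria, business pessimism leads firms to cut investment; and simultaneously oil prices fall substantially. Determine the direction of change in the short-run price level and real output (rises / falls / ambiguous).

Price level: falls; output: ambiguous

The first event is a negative demand shock: AD shifts left, which by itself pushes P down and Y down.
The second is a favourable supply shock: SRAS shifts right, which by itself pushes P down and Y up.
Both shocks push P down, so P falls. The two shocks push Y in opposite directions, so the effect on Y is ambiguous.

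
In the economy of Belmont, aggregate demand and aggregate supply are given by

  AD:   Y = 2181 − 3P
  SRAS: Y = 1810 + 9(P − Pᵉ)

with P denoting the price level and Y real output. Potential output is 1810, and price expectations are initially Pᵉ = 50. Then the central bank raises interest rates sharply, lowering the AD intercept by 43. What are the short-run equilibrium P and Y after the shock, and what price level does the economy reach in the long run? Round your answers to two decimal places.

AD shifts left: new AD is Y = 2138 − 3P. With Pᵉ = 50, SRAS is Y = 1360 + 9P.
Short run: 2138 − 3P = 1360 + 9P gives 778 = 12P, so P = 64.83 and Y = 2138 − 3P = 1943.50.
Y = 1943.50 is above potential 1810; expectations adjust and SRAS shifts left until Y = 1810.
Long run: on the new AD curve, 1810 = 2138 − 3P gives P = 109.33.

Short run: P = 64.83, Y = 1943.50. Long run: P = 109.33.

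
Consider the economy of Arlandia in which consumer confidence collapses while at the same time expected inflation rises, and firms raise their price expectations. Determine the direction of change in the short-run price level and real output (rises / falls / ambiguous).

The first event is a negative demand shock: AD shifts left, which by itself pushes P down and Y down.
The second is an adverse supply shock: SRAS shifts left, which by itself pushes P up and Y down.
The two shocks push P in opposite directions, so the effect on P is ambiguous. Both shocks push Y down, so Y falls.

Price level: ambiguous; output: falls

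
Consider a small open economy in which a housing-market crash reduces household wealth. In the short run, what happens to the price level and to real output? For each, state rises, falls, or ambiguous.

Price level: falls; output: falls

This is a negative demand shock: AD shifts left.
Moving along the upward-sloping SRAS curve, P falls and Y falls.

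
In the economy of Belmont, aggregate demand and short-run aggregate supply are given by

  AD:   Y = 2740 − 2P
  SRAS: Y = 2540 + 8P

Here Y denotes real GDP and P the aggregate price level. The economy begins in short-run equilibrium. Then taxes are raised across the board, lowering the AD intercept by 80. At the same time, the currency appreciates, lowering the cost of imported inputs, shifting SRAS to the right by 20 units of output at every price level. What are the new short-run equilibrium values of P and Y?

P = 10, Y = 2640

After both shocks: AD is Y = 2660 − 2P and SRAS is Y = 2560 + 8P.
Setting them equal: 100 = 10P, so P = 10.
Y = 2660 − 2·10 = 2640.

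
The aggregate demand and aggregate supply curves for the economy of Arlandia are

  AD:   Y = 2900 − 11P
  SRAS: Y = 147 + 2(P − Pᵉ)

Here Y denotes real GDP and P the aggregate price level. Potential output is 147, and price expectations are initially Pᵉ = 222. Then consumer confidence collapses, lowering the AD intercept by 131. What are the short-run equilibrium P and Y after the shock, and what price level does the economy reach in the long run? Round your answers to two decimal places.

AD shifts left: new AD is Y = 2769 − 11P. With Pᵉ = 222, SRAS is Y = 2P − 297.
Short run: 2769 − 11P = 2P − 297 gives 3066 = 13P, so P = 235.85 and Y = 2769 − 11P = 174.69.
Y = 174.69 is above potential 147; expectations adjust and SRAS shifts left until Y = 147.
Long run: on the new AD curve, 147 = 2769 − 11P gives P = 238.36.

Short run: P = 235.85, Y = 174.69. Long run: P = 238.36.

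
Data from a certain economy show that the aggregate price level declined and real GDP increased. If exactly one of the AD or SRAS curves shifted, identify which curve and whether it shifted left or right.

SRAS shifted right

P fell and Y rose. An AD shift moves P and Y in the same direction; an SRAS shift moves them in opposite directions.
Here P and Y moved in opposite directions, so the SRAS curve shifted.
Since Y rose, SRAS shifted right.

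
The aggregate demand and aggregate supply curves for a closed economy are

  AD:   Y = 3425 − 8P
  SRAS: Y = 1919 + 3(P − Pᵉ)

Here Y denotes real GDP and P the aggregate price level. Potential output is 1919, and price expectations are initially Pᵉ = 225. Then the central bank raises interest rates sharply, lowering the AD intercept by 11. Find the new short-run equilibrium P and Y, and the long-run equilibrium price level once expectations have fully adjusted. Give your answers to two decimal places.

Short run: P = 197.27, Y = 1835.82. Long run: P = 186.88.

AD shifts left: new AD is Y = 3414 − 8P. With Pᵉ = 225, SRAS is Y = 1244 + 3P.
Short run: 3414 − 8P = 1244 + 3P gives 2170 = 11P, so P = 197.27 and Y = 3414 − 8P = 1835.82.
Y = 1835.82 is below potential 1919; expectations adjust and SRAS shifts right until Y = 1919.
Long run: on the new AD curve, 1919 = 3414 − 8P gives P = 186.88.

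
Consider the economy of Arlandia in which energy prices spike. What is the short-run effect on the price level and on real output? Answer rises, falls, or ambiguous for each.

Price level: rises; output: falls

This is an adverse supply shock: SRAS shifts left.
Moving along the downward-sloping AD curve, P rises and Y falls.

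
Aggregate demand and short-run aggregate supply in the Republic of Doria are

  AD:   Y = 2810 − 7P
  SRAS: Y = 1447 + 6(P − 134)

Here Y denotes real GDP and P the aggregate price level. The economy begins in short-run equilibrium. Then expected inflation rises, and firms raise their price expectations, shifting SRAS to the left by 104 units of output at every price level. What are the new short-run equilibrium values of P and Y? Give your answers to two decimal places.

This is a negative supply shock: SRAS shifts left.
New SRAS: Y = 539 + 6P.
Set AD = SRAS: 2810 − 7P = 539 + 6P, so 2271 = 13P and P = 174.69.
Substituting into AD, Y = 1587.15.

P = 174.69, Y = 1587.15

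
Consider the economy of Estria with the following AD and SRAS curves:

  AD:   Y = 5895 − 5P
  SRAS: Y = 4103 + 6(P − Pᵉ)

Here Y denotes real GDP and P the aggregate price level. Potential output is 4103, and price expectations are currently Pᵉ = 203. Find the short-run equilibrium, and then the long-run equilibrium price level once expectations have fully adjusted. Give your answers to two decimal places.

Short run: with Pᵉ = 203, SRAS is Y = 2885 + 6P. Setting AD = SRAS gives 3010 = 11P, so P = 273.64 and Y = 5895 − 5P = 4526.82.
Output 4526.82 is above potential 4103, so over time expected prices rise and SRAS shifts left until Y returns to 4103.
Long run: Y = 4103 on the AD curve gives 4103 = 5895 − 5P, so P = 358.40.

Short run: P = 273.64, Y = 4526.82. Long run: P = 358.40.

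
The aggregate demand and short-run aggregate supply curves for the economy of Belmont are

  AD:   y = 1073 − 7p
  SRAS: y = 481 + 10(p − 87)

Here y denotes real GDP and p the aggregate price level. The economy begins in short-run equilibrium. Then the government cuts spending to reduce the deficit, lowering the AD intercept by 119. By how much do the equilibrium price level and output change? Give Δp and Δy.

Δp = -7, Δy = -70

This is a negative demand shock: AD shifts left.
New AD: y = 954 − 7p.
SRAS can be written y = 10p − 389.
Set AD = SRAS: 954 − 7p = 10p − 389, so 1343 = 17p and p = 79.
y = 954 − 7·79 = 401.
Initially p = 86, y = 471, so Δp = -7 and Δy = -70.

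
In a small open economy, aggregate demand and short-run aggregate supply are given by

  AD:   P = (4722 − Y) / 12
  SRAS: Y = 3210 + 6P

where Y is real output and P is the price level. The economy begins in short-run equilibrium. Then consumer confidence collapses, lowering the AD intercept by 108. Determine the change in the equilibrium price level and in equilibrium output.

ΔP = -6, ΔY = -36

This is a negative demand shock: AD shifts left.
New AD: Y = 4614 − 12P.
Set AD = SRAS: 4614 − 12P = 3210 + 6P, so 1404 = 18P and P = 78.
Y = 4614 − 12·78 = 3678.
Initially P = 84, Y = 3714, so ΔP = -6 and ΔY = -36.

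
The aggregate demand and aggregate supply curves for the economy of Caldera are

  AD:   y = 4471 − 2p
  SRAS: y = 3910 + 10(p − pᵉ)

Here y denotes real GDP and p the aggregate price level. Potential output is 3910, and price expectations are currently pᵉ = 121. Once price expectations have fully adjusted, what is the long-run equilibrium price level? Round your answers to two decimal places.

Long-run p = 280.50

Short run: with pᵉ = 121, SRAS is y = 2700 + 10p. Setting AD = SRAS gives 1771 = 12p, so p = 147.58 and y = 4471 − 2p = 4175.83.
Output 4175.83 is above potential 3910, so over time expected prices rise and SRAS shifts left until y returns to 3910.
Long run: y = 3910 on the AD curve gives 3910 = 4471 − 2p, so p = 280.50.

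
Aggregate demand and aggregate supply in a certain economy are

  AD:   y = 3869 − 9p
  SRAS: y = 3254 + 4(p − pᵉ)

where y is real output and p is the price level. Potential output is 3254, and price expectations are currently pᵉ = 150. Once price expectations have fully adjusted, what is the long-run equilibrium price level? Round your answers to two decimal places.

Long-run p = 68.33

Short run: with pᵉ = 150, SRAS is y = 2654 + 4p. Setting AD = SRAS gives 1215 = 13p, so p = 93.46 and y = 3869 − 9p = 3027.85.
Output 3027.85 is below potential 3254, so over time expected prices fall and SRAS shifts right until y returns to 3254.
Long run: y = 3254 on the AD curve gives 3254 = 3869 − 9p, so p = 68.33.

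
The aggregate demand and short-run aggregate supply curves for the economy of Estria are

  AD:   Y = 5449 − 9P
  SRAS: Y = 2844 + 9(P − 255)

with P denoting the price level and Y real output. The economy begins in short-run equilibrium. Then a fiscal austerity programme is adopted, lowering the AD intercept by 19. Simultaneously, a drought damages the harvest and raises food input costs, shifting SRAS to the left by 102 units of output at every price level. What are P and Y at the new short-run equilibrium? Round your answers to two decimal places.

After both shocks: AD is Y = 5430 − 9P and SRAS is Y = 447 + 9P.
Setting them equal: 4983 = 18P, so P = 276.83.
Substituting into AD, Y = 2938.50.

P = 276.83, Y = 2938.50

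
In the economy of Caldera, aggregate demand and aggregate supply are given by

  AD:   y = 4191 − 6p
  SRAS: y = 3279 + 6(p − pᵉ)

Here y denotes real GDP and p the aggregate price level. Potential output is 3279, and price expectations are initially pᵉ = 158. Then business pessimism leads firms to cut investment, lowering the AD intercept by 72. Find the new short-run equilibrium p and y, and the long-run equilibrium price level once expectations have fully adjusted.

Short run: p = 149, y = 3225. Long run: p = 140.

AD shifts left: new AD is y = 4119 − 6p. With pᵉ = 158, SRAS is y = 2331 + 6p.
Short run: 4119 − 6p = 2331 + 6p gives 1788 = 12p, so p = 149 and y = 4119 − 6·149 = 3225.
y = 3225 is below potential 3279; expectations adjust and SRAS shifts right until y = 3279.
Long run: on the new AD curve, 3279 = 4119 − 6p gives p = 140.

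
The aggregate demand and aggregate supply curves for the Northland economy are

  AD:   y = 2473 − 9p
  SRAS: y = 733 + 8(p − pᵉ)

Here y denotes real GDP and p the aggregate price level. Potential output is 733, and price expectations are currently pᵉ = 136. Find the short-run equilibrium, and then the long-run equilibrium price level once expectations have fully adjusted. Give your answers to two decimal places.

Short run: with pᵉ = 136, SRAS is y = 8p − 355. Setting AD = SRAS gives 2828 = 17p, so p = 166.35 and y = 2473 − 9p = 975.82.
Output 975.82 is above potential 733, so over time expected prices rise and SRAS shifts left until y returns to 733.
Long run: y = 733 on the AD curve gives 733 = 2473 − 9p, so p = 193.33.

Short run: p = 166.35, y = 975.82. Long run: p = 193.33.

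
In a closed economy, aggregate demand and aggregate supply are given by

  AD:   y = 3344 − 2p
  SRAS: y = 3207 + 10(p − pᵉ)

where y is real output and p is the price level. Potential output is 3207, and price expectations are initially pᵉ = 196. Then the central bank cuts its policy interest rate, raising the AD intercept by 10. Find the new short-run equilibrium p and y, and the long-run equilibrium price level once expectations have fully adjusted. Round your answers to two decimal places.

AD shifts right: new AD is y = 3354 − 2p. With pᵉ = 196, SRAS is y = 1247 + 10p.
Short run: 3354 − 2p = 1247 + 10p gives 2107 = 12p, so p = 175.58 and y = 3354 − 2p = 3002.83.
y = 3002.83 is below potential 3207; expectations adjust and SRAS shifts right until y = 3207.
Long run: on the new AD curve, 3207 = 3354 − 2p gives p = 73.50.

Short run: p = 175.58, y = 3002.83. Long run: p = 73.50.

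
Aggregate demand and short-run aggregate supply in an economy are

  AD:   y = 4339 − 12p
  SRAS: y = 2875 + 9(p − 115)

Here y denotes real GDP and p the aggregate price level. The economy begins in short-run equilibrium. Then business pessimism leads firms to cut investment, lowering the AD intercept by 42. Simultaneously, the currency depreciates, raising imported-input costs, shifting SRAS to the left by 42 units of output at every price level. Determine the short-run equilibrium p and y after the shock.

After both shocks: AD is y = 4297 − 12p and SRAS is y = 1798 + 9p.
Setting them equal: 2499 = 21p, so p = 119.
y = 4297 − 12·119 = 2869.

p = 119, y = 2869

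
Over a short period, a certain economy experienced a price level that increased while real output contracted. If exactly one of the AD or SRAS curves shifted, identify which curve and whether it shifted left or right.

P rose and Y fell. An AD shift moves P and Y in the same direction; an SRAS shift moves them in opposite directions.
Here P and Y moved in opposite directions, so the SRAS curve shifted.
Since Y fell, SRAS shifted left.

SRAS shifted left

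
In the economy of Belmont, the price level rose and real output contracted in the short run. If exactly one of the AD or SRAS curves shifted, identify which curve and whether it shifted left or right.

SRAS shifted left

P rose and Y fell. An AD shift moves P and Y in the same direction; an SRAS shift moves them in opposite directions.
Here P and Y moved in opposite directions, so the SRAS curve shifted.
Since Y fell, SRAS shifted left.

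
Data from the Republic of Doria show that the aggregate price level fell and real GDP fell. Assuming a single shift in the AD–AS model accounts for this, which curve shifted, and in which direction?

AD shifted left

P fell and Y fell. An AD shift moves P and Y in the same direction; an SRAS shift moves them in opposite directions.
Here P and Y moved in the same direction, so the AD curve shifted.
Since Y fell, AD shifted left.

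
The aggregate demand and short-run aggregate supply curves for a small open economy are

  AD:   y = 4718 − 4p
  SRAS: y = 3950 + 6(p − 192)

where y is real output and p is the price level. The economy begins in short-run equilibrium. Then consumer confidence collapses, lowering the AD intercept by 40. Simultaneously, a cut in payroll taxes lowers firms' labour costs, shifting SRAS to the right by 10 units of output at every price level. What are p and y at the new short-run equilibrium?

p = 187, y = 3930

After both shocks: AD is y = 4678 − 4p and SRAS is y = 2808 + 6p.
Setting them equal: 1870 = 10p, so p = 187.
y = 4678 − 4·187 = 3930.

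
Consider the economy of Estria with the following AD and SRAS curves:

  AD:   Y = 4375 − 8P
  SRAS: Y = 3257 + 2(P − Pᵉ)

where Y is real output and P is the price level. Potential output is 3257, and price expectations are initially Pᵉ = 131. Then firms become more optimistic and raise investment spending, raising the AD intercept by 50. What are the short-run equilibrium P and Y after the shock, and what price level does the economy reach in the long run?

AD shifts right: new AD is Y = 4425 − 8P. With Pᵉ = 131, SRAS is Y = 2995 + 2P.
Short run: 4425 − 8P = 2995 + 2P gives 1430 = 10P, so P = 143 and Y = 4425 − 8·143 = 3281.
Y = 3281 is above potential 3257; expectations adjust and SRAS shifts left until Y = 3257.
Long run: on the new AD curve, 3257 = 4425 − 8P gives P = 146.

Short run: P = 143, Y = 3281. Long run: P = 146.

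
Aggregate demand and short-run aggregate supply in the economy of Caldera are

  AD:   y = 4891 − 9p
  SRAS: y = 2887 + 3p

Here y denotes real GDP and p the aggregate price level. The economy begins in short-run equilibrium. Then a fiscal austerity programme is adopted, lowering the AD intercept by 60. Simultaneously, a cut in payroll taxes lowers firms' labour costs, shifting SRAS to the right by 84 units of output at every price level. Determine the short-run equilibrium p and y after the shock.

p = 155, y = 3436

After both shocks: AD is y = 4831 − 9p and SRAS is y = 2971 + 3p.
Setting them equal: 1860 = 12p, so p = 155.
y = 4831 − 9·155 = 3436.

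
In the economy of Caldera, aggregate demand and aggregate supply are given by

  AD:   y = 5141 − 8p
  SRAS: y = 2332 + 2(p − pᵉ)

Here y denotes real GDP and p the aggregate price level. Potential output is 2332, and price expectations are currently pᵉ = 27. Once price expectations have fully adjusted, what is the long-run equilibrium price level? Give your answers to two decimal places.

Short run: with pᵉ = 27, SRAS is y = 2278 + 2p. Setting AD = SRAS gives 2863 = 10p, so p = 286.30 and y = 5141 − 8p = 2850.60.
Output 2850.60 is above potential 2332, so over time expected prices rise and SRAS shifts left until y returns to 2332.
Long run: y = 2332 on the AD curve gives 2332 = 5141 − 8p, so p = 351.13.

Long-run p = 351.13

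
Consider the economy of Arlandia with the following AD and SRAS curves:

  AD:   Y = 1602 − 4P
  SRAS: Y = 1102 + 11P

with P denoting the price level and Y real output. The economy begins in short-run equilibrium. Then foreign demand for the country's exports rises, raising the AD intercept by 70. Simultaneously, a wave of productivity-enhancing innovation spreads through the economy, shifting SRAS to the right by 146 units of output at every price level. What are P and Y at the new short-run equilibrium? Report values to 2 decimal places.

After both shocks: AD is Y = 1672 − 4P and SRAS is Y = 1248 + 11P.
Setting them equal: 424 = 15P, so P = 28.27.
Substituting into AD, Y = 1558.93.

P = 28.27, Y = 1558.93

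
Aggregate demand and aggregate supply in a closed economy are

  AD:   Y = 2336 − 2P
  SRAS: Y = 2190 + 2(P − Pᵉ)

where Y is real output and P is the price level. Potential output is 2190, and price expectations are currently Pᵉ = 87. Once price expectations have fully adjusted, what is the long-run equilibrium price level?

Short run: with Pᵉ = 87, SRAS is Y = 2016 + 2P. Setting AD = SRAS gives 320 = 4P, so P = 80 and Y = 2336 − 2·80 = 2176.
Output 2176 is below potential 2190, so over time expected prices fall and SRAS shifts right until Y returns to 2190.
Long run: Y = 2190 on the AD curve gives 2190 = 2336 − 2P, so P = 73.

Long-run P = 73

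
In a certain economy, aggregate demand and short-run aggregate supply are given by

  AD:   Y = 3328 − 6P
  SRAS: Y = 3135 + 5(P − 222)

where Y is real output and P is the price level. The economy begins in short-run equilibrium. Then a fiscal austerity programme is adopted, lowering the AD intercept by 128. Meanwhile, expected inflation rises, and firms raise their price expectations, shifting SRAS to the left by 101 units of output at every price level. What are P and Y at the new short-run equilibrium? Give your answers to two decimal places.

P = 116.00, Y = 2504.00

After both shocks: AD is Y = 3200 − 6P and SRAS is Y = 1924 + 5P.
Setting them equal: 1276 = 11P, so P = 116.00.
Substituting into AD, Y = 2504.00.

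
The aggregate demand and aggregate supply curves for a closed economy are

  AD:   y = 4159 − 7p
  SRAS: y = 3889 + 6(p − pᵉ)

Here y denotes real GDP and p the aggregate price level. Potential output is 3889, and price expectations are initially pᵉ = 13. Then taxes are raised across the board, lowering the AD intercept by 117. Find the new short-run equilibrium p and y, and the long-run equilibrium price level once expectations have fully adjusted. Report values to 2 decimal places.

AD shifts left: new AD is y = 4042 − 7p. With pᵉ = 13, SRAS is y = 3811 + 6p.
Short run: 4042 − 7p = 3811 + 6p gives 231 = 13p, so p = 17.77 and y = 4042 − 7p = 3917.62.
y = 3917.62 is above potential 3889; expectations adjust and SRAS shifts left until y = 3889.
Long run: on the new AD curve, 3889 = 4042 − 7p gives p = 21.86.

Short run: p = 17.77, y = 3917.62. Long run: p = 21.86.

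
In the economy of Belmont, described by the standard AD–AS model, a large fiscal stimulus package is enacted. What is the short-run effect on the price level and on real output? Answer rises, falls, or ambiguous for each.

This is a positive demand shock: AD shifts right.
Moving along the upward-sloping SRAS curve, P rises and Y rises.

Price level: rises; output: rises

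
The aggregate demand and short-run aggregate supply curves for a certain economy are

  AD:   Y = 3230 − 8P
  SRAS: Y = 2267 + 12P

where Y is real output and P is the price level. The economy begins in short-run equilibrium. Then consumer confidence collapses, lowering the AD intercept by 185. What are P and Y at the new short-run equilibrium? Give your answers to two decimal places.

This is a negative demand shock: AD shifts left.
New AD: Y = 3045 − 8P.
Set AD = SRAS: 3045 − 8P = 2267 + 12P, so 778 = 20P and P = 38.90.
Substituting into AD, Y = 2733.80.

P = 38.90, Y = 2733.80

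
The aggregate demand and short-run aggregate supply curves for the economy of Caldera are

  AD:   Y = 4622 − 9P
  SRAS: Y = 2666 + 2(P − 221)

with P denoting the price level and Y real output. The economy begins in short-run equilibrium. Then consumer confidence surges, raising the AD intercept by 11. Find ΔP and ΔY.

This is a positive demand shock: AD shifts right.
New AD: Y = 4633 − 9P.
SRAS can be written Y = 2224 + 2P.
Set AD = SRAS: 4633 − 9P = 2224 + 2P, so 2409 = 11P and P = 219.
Y = 4633 − 9·219 = 2662.
Initially P = 218, Y = 2660, so ΔP = +1 and ΔY = +2.

ΔP = +1, ΔY = +2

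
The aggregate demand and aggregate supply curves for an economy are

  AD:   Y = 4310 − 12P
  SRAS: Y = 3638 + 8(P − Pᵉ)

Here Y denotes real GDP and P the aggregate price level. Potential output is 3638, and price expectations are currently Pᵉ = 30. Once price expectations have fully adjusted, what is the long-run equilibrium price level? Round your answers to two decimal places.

Long-run P = 56.00

Short run: with Pᵉ = 30, SRAS is Y = 3398 + 8P. Setting AD = SRAS gives 912 = 20P, so P = 45.60 and Y = 4310 − 12P = 3762.80.
Output 3762.80 is above potential 3638, so over time expected prices rise and SRAS shifts left until Y returns to 3638.
Long run: Y = 3638 on the AD curve gives 3638 = 4310 − 12P, so P = 56.00.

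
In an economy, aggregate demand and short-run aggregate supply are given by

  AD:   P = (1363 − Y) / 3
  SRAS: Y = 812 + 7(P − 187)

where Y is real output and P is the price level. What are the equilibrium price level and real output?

P = 186, Y = 805

Write SRAS as Y = 812 + 7P − 1309 = 7P − 497.
Rearrange AD to Y = 1363 − 3P.
Set AD = SRAS: 1363 − 3P = 7P − 497, so 1860 = 10P and P = 186.
Then Y = 1363 − 3·186 = 805.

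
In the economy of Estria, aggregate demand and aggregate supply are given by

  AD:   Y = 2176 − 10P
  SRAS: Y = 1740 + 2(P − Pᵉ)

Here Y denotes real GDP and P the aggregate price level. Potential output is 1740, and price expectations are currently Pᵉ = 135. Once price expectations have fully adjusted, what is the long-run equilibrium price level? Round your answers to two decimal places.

Short run: with Pᵉ = 135, SRAS is Y = 1470 + 2P. Setting AD = SRAS gives 706 = 12P, so P = 58.83 and Y = 2176 − 10P = 1587.67.
Output 1587.67 is below potential 1740, so over time expected prices fall and SRAS shifts right until Y returns to 1740.
Long run: Y = 1740 on the AD curve gives 1740 = 2176 − 10P, so P = 43.60.

Long-run P = 43.60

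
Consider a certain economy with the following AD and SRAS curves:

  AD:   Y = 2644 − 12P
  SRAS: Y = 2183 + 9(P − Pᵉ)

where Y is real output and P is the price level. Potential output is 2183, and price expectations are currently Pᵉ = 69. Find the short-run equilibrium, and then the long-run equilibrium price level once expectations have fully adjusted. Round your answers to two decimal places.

Short run: with Pᵉ = 69, SRAS is Y = 1562 + 9P. Setting AD = SRAS gives 1082 = 21P, so P = 51.52 and Y = 2644 − 12P = 2025.71.
Output 2025.71 is below potential 2183, so over time expected prices fall and SRAS shifts right until Y returns to 2183.
Long run: Y = 2183 on the AD curve gives 2183 = 2644 − 12P, so P = 38.42.

Short run: P = 51.52, Y = 2025.71. Long run: P = 38.42.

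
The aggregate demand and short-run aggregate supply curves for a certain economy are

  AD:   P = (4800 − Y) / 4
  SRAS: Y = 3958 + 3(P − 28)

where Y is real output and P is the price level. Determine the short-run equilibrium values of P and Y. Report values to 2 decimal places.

Write SRAS as Y = 3958 + 3P − 84 = 3874 + 3P.
Rearrange AD to Y = 4800 − 4P.
Set AD = SRAS: 4800 − 4P = 3874 + 3P, so 926 = 7P and P = 132.29.
Substituting into AD, Y = 4800 − 4P = 4270.86.

P = 132.29, Y = 4270.86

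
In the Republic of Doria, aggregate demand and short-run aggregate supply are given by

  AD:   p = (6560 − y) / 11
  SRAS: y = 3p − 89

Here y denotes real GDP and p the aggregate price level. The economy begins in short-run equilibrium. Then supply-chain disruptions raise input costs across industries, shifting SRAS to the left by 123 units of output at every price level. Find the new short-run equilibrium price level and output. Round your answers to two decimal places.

p = 483.71, y = 1239.14

This is a negative supply shock: SRAS shifts left.
New SRAS: y = 3p − 212.
Set AD = SRAS: 6560 − 11p = 3p − 212, so 6772 = 14p and p = 483.71.
Substituting into AD, y = 1239.14.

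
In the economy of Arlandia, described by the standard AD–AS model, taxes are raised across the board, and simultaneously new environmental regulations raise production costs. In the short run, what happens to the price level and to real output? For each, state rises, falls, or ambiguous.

Price level: ambiguous; output: falls

The first event is a negative demand shock: AD shifts left, which by itself pushes P down and Y down.
The second is an adverse supply shock: SRAS shifts left, which by itself pushes P up and Y down.
The two shocks push P in opposite directions, so the effect on P is ambiguous. Both shocks push Y down, so Y falls.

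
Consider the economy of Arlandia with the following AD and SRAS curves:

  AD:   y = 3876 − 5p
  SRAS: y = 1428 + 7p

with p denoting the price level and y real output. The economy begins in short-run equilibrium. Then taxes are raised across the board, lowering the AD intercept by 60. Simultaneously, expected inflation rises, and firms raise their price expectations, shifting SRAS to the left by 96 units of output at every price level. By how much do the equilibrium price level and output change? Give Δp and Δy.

Δp = +3, Δy = -75

After both shocks: AD is y = 3816 − 5p and SRAS is y = 1332 + 7p.
Setting them equal: 2484 = 12p, so p = 207.
y = 3816 − 5·207 = 2781.
Initially p = 204, y = 2856, so Δp = +3 and Δy = -75.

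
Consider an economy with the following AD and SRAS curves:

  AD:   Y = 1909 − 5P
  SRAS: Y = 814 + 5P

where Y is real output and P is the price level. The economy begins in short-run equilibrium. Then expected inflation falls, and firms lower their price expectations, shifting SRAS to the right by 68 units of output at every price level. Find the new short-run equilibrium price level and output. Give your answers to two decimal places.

This is a positive supply shock: SRAS shifts right.
New SRAS: Y = 882 + 5P.
Set AD = SRAS: 1909 − 5P = 882 + 5P, so 1027 = 10P and P = 102.70.
Substituting into AD, Y = 1395.50.

P = 102.70, Y = 1395.50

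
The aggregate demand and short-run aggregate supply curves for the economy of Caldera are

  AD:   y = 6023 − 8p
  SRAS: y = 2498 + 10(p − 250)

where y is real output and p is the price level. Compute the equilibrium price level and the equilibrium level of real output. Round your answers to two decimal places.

Write SRAS as y = 2498 + 10p − 2500 = 10p − 2.
Set AD = SRAS: 6023 − 8p = 10p − 2, so 6025 = 18p and p = 334.72.
Substituting into AD, y = 6023 − 8p = 3345.22.

p = 334.72, y = 3345.22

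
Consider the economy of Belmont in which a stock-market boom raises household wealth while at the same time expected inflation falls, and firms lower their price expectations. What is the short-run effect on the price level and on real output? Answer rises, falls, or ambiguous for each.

Price level: ambiguous; output: rises

The first event is a positive demand shock: AD shifts right, which by itself pushes P up and Y up.
The second is a favourable supply shock: SRAS shifts right, which by itself pushes P down and Y up.
The two shocks push P in opposite directions, so the effect on P is ambiguous. Both shocks push Y up, so Y rises.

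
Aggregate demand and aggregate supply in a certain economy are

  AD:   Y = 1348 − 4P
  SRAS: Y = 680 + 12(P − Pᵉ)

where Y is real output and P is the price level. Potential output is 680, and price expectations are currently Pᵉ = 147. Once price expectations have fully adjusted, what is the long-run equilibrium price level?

Short run: with Pᵉ = 147, SRAS is Y = 12P − 1084. Setting AD = SRAS gives 2432 = 16P, so P = 152 and Y = 1348 − 4·152 = 740.
Output 740 is above potential 680, so over time expected prices rise and SRAS shifts left until Y returns to 680.
Long run: Y = 680 on the AD curve gives 680 = 1348 − 4P, so P = 167.

Long-run P = 167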